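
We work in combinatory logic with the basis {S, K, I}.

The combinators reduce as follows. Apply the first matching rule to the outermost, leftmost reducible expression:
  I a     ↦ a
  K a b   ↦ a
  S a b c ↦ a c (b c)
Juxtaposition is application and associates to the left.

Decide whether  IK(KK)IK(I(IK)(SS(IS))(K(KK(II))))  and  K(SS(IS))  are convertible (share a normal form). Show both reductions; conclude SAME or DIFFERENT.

Answer: SAME — A ⇓ K(SSS), B ⇓ K(SSS)

Working:
Term A:
  start: IK(KK)IK(I(IK)(SS(IS))(K(KK(II))))
  step 1: K(KK)IK(I(IK)(SS(IS))(K(KK(II))))
  step 2: KKK(I(IK)(SS(IS))(K(KK(II))))
  step 3: K(I(IK)(SS(IS))(K(KK(II))))
  step 4: K(IK(SS(IS))(K(KK(II))))
  step 5: K(K(SS(IS))(K(KK(II))))
  step 6: K(SS(IS))
  step 7: K(SSS)

Term B:
  start: K(SS(IS))
  step 1: K(SSS)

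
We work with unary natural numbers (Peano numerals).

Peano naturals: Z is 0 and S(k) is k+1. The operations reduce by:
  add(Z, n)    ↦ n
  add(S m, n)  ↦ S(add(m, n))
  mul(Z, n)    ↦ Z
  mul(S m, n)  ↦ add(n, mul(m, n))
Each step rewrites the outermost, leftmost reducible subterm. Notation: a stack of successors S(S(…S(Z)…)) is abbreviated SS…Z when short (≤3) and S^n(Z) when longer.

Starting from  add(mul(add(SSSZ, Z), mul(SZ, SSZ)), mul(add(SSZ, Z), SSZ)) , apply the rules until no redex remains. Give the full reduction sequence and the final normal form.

Answer: normal form = S^10(Z)  (in 51 steps)

Reduction:
  start: add(mul(add(SSSZ, Z), mul(SZ, SSZ)), mul(add(SSZ, Z), SSZ))
  [1] add(mul(S(add(SSZ, Z)), mul(SZ, SSZ)), mul(add(SSZ, Z), SSZ))
  [2] add(add(mul(SZ, SSZ), mul(add(SSZ, Z), mul(SZ, SSZ))), mul(add(SSZ, Z), SSZ))
  [3] add(add(add(SSZ, mul(Z, SSZ)), mul(add(SSZ, Z), mul(SZ, SSZ))), mul(add(SSZ, Z), SSZ))
  [4] add(add(S(add(SZ, mul(Z, SSZ))), mul(add(SSZ, Z), mul(SZ, SSZ))), mul(add(SSZ, Z), SSZ))
  [5] add(S(add(add(SZ, mul(Z, SSZ)), mul(add(SSZ, Z), mul(SZ, SSZ)))), mul(add(SSZ, Z), SSZ))
  [6] S(add(add(add(SZ, mul(Z, SSZ)), mul(add(SSZ, Z), mul(SZ, SSZ))), mul(add(SSZ, Z), SSZ)))
  [7] S(add(add(S(add(Z, mul(Z, SSZ))), mul(add(SSZ, Z), mul(SZ, SSZ))), mul(add(SSZ, Z), SSZ)))
  [8] S(add(S(add(add(Z, mul(Z, SSZ)), mul(add(SSZ, Z), mul(SZ, SSZ)))), mul(add(SSZ, Z), SSZ)))
  [9] S(S(add(add(add(Z, mul(Z, SSZ)), mul(add(SSZ, Z), mul(SZ, SSZ))), mul(add(SSZ, Z), SSZ))))
  [10] S(S(add(add(mul(Z, SSZ), mul(add(SSZ, Z), mul(SZ, SSZ))), mul(add(SSZ, Z), SSZ))))
  [11] S(S(add(add(Z, mul(add(SSZ, Z), mul(SZ, SSZ))), mul(add(SSZ, Z), SSZ))))
  [12] S(S(add(mul(add(SSZ, Z), mul(SZ, SSZ)), mul(add(SSZ, Z), SSZ))))
  [13] S(S(add(mul(S(add(SZ, Z)), mul(SZ, SSZ)), mul(add(SSZ, Z), SSZ))))
  [14] S(S(add(add(mul(SZ, SSZ), mul(add(SZ, Z), mul(SZ, SSZ))), mul(add(SSZ, Z), SSZ))))
  [15] S(S(add(add(add(SSZ, mul(Z, SSZ)), mul(add(SZ, Z), mul(SZ, SSZ))), mul(add(SSZ, Z), SSZ))))
  [16] S(S(add(add(S(add(SZ, mul(Z, SSZ))), mul(add(SZ, Z), mul(SZ, SSZ))), mul(add(SSZ, Z), SSZ))))
  [17] S(S(add(S(add(add(SZ, mul(Z, SSZ)), mul(add(SZ, Z), mul(SZ, SSZ)))), mul(add(SSZ, Z), SSZ))))
  [18] S(S(S(add(add(add(SZ, mul(Z, SSZ)), mul(add(SZ, Z), mul(SZ, SSZ))), mul(add(SSZ, Z), SSZ)))))
  [19] S(S(S(add(add(S(add(Z, mul(Z, SSZ))), mul(add(SZ, Z), mul(SZ, SSZ))), mul(add(SSZ, Z), SSZ)))))
  [20] S(S(S(add(S(add(add(Z, mul(Z, SSZ)), mul(add(SZ, Z), mul(SZ, SSZ)))), mul(add(SSZ, Z), SSZ)))))
  [21] S(S(S(S(add(add(add(Z, mul(Z, SSZ)), mul(add(SZ, Z), mul(SZ, SSZ))), mul(add(SSZ, Z), SSZ))))))
  [22] S(S(S(S(add(add(mul(Z, SSZ), mul(add(SZ, Z), mul(SZ, SSZ))), mul(add(SSZ, Z), SSZ))))))
  [23] S(S(S(S(add(add(Z, mul(add(SZ, Z), mul(SZ, SSZ))), mul(add(SSZ, Z), SSZ))))))
  [24] S(S(S(S(add(mul(add(SZ, Z), mul(SZ, SSZ)), mul(add(SSZ, Z), SSZ))))))
  [25] S(S(S(S(add(mul(S(add(Z, Z)), mul(SZ, SSZ)), mul(add(SSZ, Z), SSZ))))))
  [26] S(S(S(S(add(add(mul(SZ, SSZ), mul(add(Z, Z), mul(SZ, SSZ))), mul(add(SSZ, Z), SSZ))))))
  [27] S(S(S(S(add(add(add(SSZ, mul(Z, SSZ)), mul(add(Z, Z), mul(SZ, SSZ))), mul(add(SSZ, Z), SSZ))))))
  [28] S(S(S(S(add(add(S(add(SZ, mul(Z, SSZ))), mul(add(Z, Z), mul(SZ, SSZ))), mul(add(SSZ, Z), SSZ))))))
  [29] S(S(S(S(add(S(add(add(SZ, mul(Z, SSZ)), mul(add(Z, Z), mul(SZ, SSZ)))), mul(add(SSZ, Z), SSZ))))))
  [30] S(S(S(S(S(add(add(add(SZ, mul(Z, SSZ)), mul(add(Z, Z), mul(SZ, SSZ))), mul(add(SSZ, Z), SSZ)))))))
  [31] S(S(S(S(S(add(add(S(add(Z, mul(Z, SSZ))), mul(add(Z, Z), mul(SZ, SSZ))), mul(add(SSZ, Z), SSZ)))))))
  [32] S(S(S(S(S(add(S(add(add(Z, mul(Z, SSZ)), mul(add(Z, Z), mul(SZ, SSZ)))), mul(add(SSZ, Z), SSZ)))))))
  [33] S(S(S(S(S(S(add(add(add(Z, mul(Z, SSZ)), mul(add(Z, Z), mul(SZ, SSZ))), mul(add(SSZ, Z), SSZ))))))))
  [34] S(S(S(S(S(S(add(add(mul(Z, SSZ), mul(add(Z, Z), mul(SZ, SSZ))), mul(add(SSZ, Z), SSZ))))))))
  [35] S(S(S(S(S(S(add(add(Z, mul(add(Z, Z), mul(SZ, SSZ))), mul(add(SSZ, Z), SSZ))))))))
  [36] S(S(S(S(S(S(add(mul(add(Z, Z), mul(SZ, SSZ)), mul(add(SSZ, Z), SSZ))))))))
  [37] S(S(S(S(S(S(add(mul(Z, mul(SZ, SSZ)), mul(add(SSZ, Z), SSZ))))))))
  [38] S(S(S(S(S(S(add(Z, mul(add(SSZ, Z), SSZ))))))))
  [39] S(S(S(S(S(S(mul(add(SSZ, Z), SSZ)))))))
  [40] S(S(S(S(S(S(mul(S(add(SZ, Z)), SSZ)))))))
  [41] S(S(S(S(S(S(add(SSZ, mul(add(SZ, Z), SSZ))))))))
  [42] S(S(S(S(S(S(S(add(SZ, mul(add(SZ, Z), SSZ)))))))))
  [43] S(S(S(S(S(S(S(S(add(Z, mul(add(SZ, Z), SSZ))))))))))
  [44] S(S(S(S(S(S(S(S(mul(add(SZ, Z), SSZ)))))))))
  [45] S(S(S(S(S(S(S(S(mul(S(add(Z, Z)), SSZ)))))))))
  [46] S(S(S(S(S(S(S(S(add(SSZ, mul(add(Z, Z), SSZ))))))))))
  [47] S(S(S(S(S(S(S(S(S(add(SZ, mul(add(Z, Z), SSZ)))))))))))
  [48] S(S(S(S(S(S(S(S(S(S(add(Z, mul(add(Z, Z), SSZ))))))))))))
  [49] S(S(S(S(S(S(S(S(S(S(mul(add(Z, Z), SSZ)))))))))))
  [50] S(S(S(S(S(S(S(S(S(S(mul(Z, SSZ)))))))))))
  [51] S^10(Z)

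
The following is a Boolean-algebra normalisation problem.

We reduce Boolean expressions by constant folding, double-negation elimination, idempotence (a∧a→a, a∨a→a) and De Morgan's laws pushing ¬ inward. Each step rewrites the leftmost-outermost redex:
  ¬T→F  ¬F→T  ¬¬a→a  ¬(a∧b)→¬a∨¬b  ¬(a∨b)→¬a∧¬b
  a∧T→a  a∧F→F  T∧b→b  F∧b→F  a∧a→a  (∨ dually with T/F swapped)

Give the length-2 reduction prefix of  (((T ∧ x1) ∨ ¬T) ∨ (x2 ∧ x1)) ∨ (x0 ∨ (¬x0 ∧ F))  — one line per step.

Answer: after 2 steps: ((x1 ∨ F) ∨ (x2 ∧ x1)) ∨ (x0 ∨ (¬x0 ∧ F))

Working:
  start: (((T ∧ x1) ∨ ¬T) ∨ (x2 ∧ x1)) ∨ (x0 ∨ (¬x0 ∧ F))
  step 1: ((x1 ∨ ¬T) ∨ (x2 ∧ x1)) ∨ (x0 ∨ (¬x0 ∧ F))
  step 2: ((x1 ∨ F) ∨ (x2 ∧ x1)) ∨ (x0 ∨ (¬x0 ∧ F))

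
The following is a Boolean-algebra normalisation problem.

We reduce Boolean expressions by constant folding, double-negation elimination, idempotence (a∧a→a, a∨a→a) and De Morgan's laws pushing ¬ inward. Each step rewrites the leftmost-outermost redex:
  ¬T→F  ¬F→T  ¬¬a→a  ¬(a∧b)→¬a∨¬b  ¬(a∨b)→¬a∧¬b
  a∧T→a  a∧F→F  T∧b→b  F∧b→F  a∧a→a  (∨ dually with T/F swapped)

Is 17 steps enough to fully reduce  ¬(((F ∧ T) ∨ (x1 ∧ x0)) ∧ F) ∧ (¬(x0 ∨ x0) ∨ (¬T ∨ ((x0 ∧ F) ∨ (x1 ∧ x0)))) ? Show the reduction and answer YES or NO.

Answer: YES — reaches normal form ¬x0 ∨ (x1 ∧ x0) in 16 ≤ 17 steps

Reduction:
  start: ¬(((F ∧ T) ∨ (x1 ∧ x0)) ∧ F) ∧ (¬(x0 ∨ x0) ∨ (¬T ∨ ((x0 ∧ F) ∨ (x1 ∧ x0))))
  step 1: (¬((F ∧ T) ∨ (x1 ∧ x0)) ∨ ¬F) ∧ (¬(x0 ∨ x0) ∨ (¬T ∨ ((x0 ∧ F) ∨ (x1 ∧ x0))))
  step 2: ((¬(F ∧ T) ∧ ¬(x1 ∧ x0)) ∨ ¬F) ∧ (¬(x0 ∨ x0) ∨ (¬T ∨ ((x0 ∧ F) ∨ (x1 ∧ x0))))
  step 3: (((¬F ∨ ¬T) ∧ ¬(x1 ∧ x0)) ∨ ¬F) ∧ (¬(x0 ∨ x0) ∨ (¬T ∨ ((x0 ∧ F) ∨ (x1 ∧ x0))))
  step 4: (((T ∨ ¬T) ∧ ¬(x1 ∧ x0)) ∨ ¬F) ∧ (¬(x0 ∨ x0) ∨ (¬T ∨ ((x0 ∧ F) ∨ (x1 ∧ x0))))
  step 5: ((T ∧ ¬(x1 ∧ x0)) ∨ ¬F) ∧ (¬(x0 ∨ x0) ∨ (¬T ∨ ((x0 ∧ F) ∨ (x1 ∧ x0))))
  step 6: (¬(x1 ∧ x0) ∨ ¬F) ∧ (¬(x0 ∨ x0) ∨ (¬T ∨ ((x0 ∧ F) ∨ (x1 ∧ x0))))
  step 7: ((¬x1 ∨ ¬x0) ∨ ¬F) ∧ (¬(x0 ∨ x0) ∨ (¬T ∨ ((x0 ∧ F) ∨ (x1 ∧ x0))))
  step 8: ((¬x1 ∨ ¬x0) ∨ T) ∧ (¬(x0 ∨ x0) ∨ (¬T ∨ ((x0 ∧ F) ∨ (x1 ∧ x0))))
  step 9: T ∧ (¬(x0 ∨ x0) ∨ (¬T ∨ ((x0 ∧ F) ∨ (x1 ∧ x0))))
  step 10: ¬(x0 ∨ x0) ∨ (¬T ∨ ((x0 ∧ F) ∨ (x1 ∧ x0)))
  step 11: (¬x0 ∧ ¬x0) ∨ (¬T ∨ ((x0 ∧ F) ∨ (x1 ∧ x0)))
  step 12: ¬x0 ∨ (¬T ∨ ((x0 ∧ F) ∨ (x1 ∧ x0)))
  step 13: ¬x0 ∨ (F ∨ ((x0 ∧ F) ∨ (x1 ∧ x0)))
  step 14: ¬x0 ∨ ((x0 ∧ F) ∨ (x1 ∧ x0))
  step 15: ¬x0 ∨ (F ∨ (x1 ∧ x0))
  step 16: ¬x0 ∨ (x1 ∧ x0)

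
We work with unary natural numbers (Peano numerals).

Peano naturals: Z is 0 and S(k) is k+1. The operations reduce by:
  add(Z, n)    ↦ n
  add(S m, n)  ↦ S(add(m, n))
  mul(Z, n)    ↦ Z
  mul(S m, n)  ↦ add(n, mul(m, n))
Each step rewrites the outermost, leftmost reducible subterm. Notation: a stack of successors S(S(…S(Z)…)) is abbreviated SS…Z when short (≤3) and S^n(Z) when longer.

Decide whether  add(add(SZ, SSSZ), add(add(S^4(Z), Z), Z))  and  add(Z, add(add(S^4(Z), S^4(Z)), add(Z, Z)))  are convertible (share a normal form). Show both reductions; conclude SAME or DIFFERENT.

Answer: SAME — A ⇓ S^8(Z), B ⇓ S^8(Z)

Derivation:
Term A:
  start: add(add(SZ, SSSZ), add(add(S^4(Z), Z), Z))
  [1] add(S(add(Z, SSSZ)), add(add(S^4(Z), Z), Z))
  [2] S(add(add(Z, SSSZ), add(add(S^4(Z), Z), Z)))
  [3] S(add(SSSZ, add(add(S^4(Z), Z), Z)))
  [4] S(S(add(SSZ, add(add(S^4(Z), Z), Z))))
  [5] S(S(S(add(SZ, add(add(S^4(Z), Z), Z)))))
  [6] S(S(S(S(add(Z, add(add(S^4(Z), Z), Z))))))
  [7] S(S(S(S(add(add(S^4(Z), Z), Z)))))
  [8] S(S(S(S(add(S(add(SSSZ, Z)), Z)))))
  [9] S(S(S(S(S(add(add(SSSZ, Z), Z))))))
  [10] S(S(S(S(S(add(S(add(SSZ, Z)), Z))))))
  [11] S(S(S(S(S(S(add(add(SSZ, Z), Z)))))))
  [12] S(S(S(S(S(S(add(S(add(SZ, Z)), Z)))))))
  [13] S(S(S(S(S(S(S(add(add(SZ, Z), Z))))))))
  [14] S(S(S(S(S(S(S(add(S(add(Z, Z)), Z))))))))
  [15] S(S(S(S(S(S(S(S(add(add(Z, Z), Z)))))))))
  [16] S(S(S(S(S(S(S(S(add(Z, Z)))))))))
  [17] S^8(Z)

Term B:
  start: add(Z, add(add(S^4(Z), S^4(Z)), add(Z, Z)))
  [1] add(add(S^4(Z), S^4(Z)), add(Z, Z))
  [2] add(S(add(SSSZ, S^4(Z))), add(Z, Z))
  [3] S(add(add(SSSZ, S^4(Z)), add(Z, Z)))
  [4] S(add(S(add(SSZ, S^4(Z))), add(Z, Z)))
  [5] S(S(add(add(SSZ, S^4(Z)), add(Z, Z))))
  [6] S(S(add(S(add(SZ, S^4(Z))), add(Z, Z))))
  [7] S(S(S(add(add(SZ, S^4(Z)), add(Z, Z)))))
  [8] S(S(S(add(S(add(Z, S^4(Z))), add(Z, Z)))))
  [9] S(S(S(S(add(add(Z, S^4(Z)), add(Z, Z))))))
  [10] S(S(S(S(add(S^4(Z), add(Z, Z))))))
  [11] S(S(S(S(S(add(SSSZ, add(Z, Z)))))))
  [12] S(S(S(S(S(S(add(SSZ, add(Z, Z))))))))
  [13] S(S(S(S(S(S(S(add(SZ, add(Z, Z)))))))))
  [14] S(S(S(S(S(S(S(S(add(Z, add(Z, Z))))))))))
  [15] S(S(S(S(S(S(S(S(add(Z, Z)))))))))
  [16] S^8(Z)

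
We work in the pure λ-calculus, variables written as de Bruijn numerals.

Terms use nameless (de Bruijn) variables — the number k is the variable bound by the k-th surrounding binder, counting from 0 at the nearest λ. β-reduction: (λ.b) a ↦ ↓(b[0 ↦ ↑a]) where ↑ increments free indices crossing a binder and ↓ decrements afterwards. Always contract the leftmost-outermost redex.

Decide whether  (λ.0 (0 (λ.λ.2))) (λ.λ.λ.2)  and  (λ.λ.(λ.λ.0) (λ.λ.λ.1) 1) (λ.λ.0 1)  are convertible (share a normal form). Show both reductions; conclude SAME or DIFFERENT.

Answer: DIFFERENT — A ⇓ λ.λ.λ.λ.λ.λ.λ.λ.λ.2, B ⇓ λ.λ.λ.0 1

Working:
Term A:
  start: (λ.0 (0 (λ.λ.2))) (λ.λ.λ.2)
  →1  (λ.λ.λ.2) ((λ.λ.λ.2) (λ.λ.λ.λ.λ.2))
  →2  λ.λ.(λ.λ.λ.2) (λ.λ.λ.λ.λ.2)
  →3  λ.λ.λ.λ.λ.λ.λ.λ.λ.2

Term B:
  start: (λ.λ.(λ.λ.0) (λ.λ.λ.1) 1) (λ.λ.0 1)
  →1  λ.(λ.λ.0) (λ.λ.λ.1) (λ.λ.0 1)
  →2  λ.(λ.0) (λ.λ.0 1)
  →3  λ.λ.λ.0 1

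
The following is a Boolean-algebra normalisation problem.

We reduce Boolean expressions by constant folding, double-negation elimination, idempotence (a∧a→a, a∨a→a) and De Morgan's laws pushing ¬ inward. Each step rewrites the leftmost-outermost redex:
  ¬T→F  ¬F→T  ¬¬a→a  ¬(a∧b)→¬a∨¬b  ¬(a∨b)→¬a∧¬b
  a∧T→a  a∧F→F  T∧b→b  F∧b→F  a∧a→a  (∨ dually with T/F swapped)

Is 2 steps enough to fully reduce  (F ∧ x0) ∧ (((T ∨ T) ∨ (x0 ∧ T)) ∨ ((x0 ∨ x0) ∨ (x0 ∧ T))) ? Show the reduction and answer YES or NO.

  start: (F ∧ x0) ∧ (((T ∨ T) ∨ (x0 ∧ T)) ∨ ((x0 ∨ x0) ∨ (x0 ∧ T)))
  step 1: F ∧ (((T ∨ T) ∨ (x0 ∧ T)) ∨ ((x0 ∨ x0) ∨ (x0 ∧ T)))
  step 2: F

Answer: YES — reaches normal form F in 2 ≤ 2 steps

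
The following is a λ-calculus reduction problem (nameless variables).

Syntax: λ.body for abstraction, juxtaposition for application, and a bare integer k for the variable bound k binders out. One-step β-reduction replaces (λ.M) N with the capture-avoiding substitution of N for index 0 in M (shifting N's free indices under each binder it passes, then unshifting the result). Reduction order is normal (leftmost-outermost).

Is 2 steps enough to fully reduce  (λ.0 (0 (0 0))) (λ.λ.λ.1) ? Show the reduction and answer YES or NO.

Answer: YES — reaches normal form λ.λ.1 in 2 ≤ 2 steps

Working:
  start: (λ.0 (0 (0 0))) (λ.λ.λ.1)
  step 1: (λ.λ.λ.1) ((λ.λ.λ.1) ((λ.λ.λ.1) (λ.λ.λ.1)))
  step 2: λ.λ.1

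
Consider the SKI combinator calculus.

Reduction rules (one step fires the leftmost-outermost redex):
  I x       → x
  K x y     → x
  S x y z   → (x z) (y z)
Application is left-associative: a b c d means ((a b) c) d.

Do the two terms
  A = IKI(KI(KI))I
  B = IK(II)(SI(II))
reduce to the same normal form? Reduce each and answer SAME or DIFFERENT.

Term A:
  start: IKI(KI(KI))I
  [1] KI(KI(KI))I
  [2] II
  [3] I

Term B:
  start: IK(II)(SI(II))
  [1] K(II)(SI(II))
  [2] II
  [3] I

Answer: SAME — A ⇓ I, B ⇓ I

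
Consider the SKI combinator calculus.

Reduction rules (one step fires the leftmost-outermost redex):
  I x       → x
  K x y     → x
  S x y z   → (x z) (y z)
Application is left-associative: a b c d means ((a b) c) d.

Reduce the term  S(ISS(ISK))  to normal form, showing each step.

Answer: normal form = S(SS(SK))  (in 2 steps)

Derivation:
  start: S(ISS(ISK))
  →1  S(SS(ISK))
  →2  S(SS(SK))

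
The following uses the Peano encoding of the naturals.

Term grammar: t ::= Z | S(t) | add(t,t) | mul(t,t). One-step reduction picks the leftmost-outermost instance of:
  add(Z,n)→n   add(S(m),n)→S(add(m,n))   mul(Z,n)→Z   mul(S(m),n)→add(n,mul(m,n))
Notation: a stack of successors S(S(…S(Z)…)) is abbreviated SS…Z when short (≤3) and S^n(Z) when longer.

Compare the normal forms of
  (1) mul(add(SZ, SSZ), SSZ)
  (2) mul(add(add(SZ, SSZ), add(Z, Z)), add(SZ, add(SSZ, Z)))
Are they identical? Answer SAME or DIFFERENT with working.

Answer: DIFFERENT — A ⇓ S^6(Z), B ⇓ S^9(Z)

Derivation:
Term A:
  start: mul(add(SZ, SSZ), SSZ)
  [1] mul(S(add(Z, SSZ)), SSZ)
  [2] add(SSZ, mul(add(Z, SSZ), SSZ))
  [3] S(add(SZ, mul(add(Z, SSZ), SSZ)))
  [4] S(S(add(Z, mul(add(Z, SSZ), SSZ))))
  [5] S(S(mul(add(Z, SSZ), SSZ)))
  [6] S(S(mul(SSZ, SSZ)))
  [7] S(S(add(SSZ, mul(SZ, SSZ))))
  [8] S(S(S(add(SZ, mul(SZ, SSZ)))))
  [9] S(S(S(S(add(Z, mul(SZ, SSZ))))))
  [10] S(S(S(S(mul(SZ, SSZ)))))
  [11] S(S(S(S(add(SSZ, mul(Z, SSZ))))))
  [12] S(S(S(S(S(add(SZ, mul(Z, SSZ)))))))
  [13] S(S(S(S(S(S(add(Z, mul(Z, SSZ))))))))
  [14] S(S(S(S(S(S(mul(Z, SSZ)))))))
  [15] S^6(Z)

Term B:
  start: mul(add(add(SZ, SSZ), add(Z, Z)), add(SZ, add(SSZ, Z)))
  [1] mul(add(S(add(Z, SSZ)), add(Z, Z)), add(SZ, add(SSZ, Z)))
  [2] mul(S(add(add(Z, SSZ), add(Z, Z))), add(SZ, add(SSZ, Z)))
  [3] add(add(SZ, add(SSZ, Z)), mul(add(add(Z, SSZ), add(Z, Z)), add(SZ, add(SSZ, Z))))
  [4] add(S(add(Z, add(SSZ, Z))), mul(add(add(Z, SSZ), add(Z, Z)), add(SZ, add(SSZ, Z))))
  [5] S(add(add(Z, add(SSZ, Z)), mul(add(add(Z, SSZ), add(Z, Z)), add(SZ, add(SSZ, Z)))))
  [6] S(add(add(SSZ, Z), mul(add(add(Z, SSZ), add(Z, Z)), add(SZ, add(SSZ, Z)))))
  [7] S(add(S(add(SZ, Z)), mul(add(add(Z, SSZ), add(Z, Z)), add(SZ, add(SSZ, Z)))))
  [8] S(S(add(add(SZ, Z), mul(add(add(Z, SSZ), add(Z, Z)), add(SZ, add(SSZ, Z))))))
  [9] S(S(add(S(add(Z, Z)), mul(add(add(Z, SSZ), add(Z, Z)), add(SZ, add(SSZ, Z))))))
  [10] S(S(S(add(add(Z, Z), mul(add(add(Z, SSZ), add(Z, Z)), add(SZ, add(SSZ, Z)))))))
  [11] S(S(S(add(Z, mul(add(add(Z, SSZ), add(Z, Z)), add(SZ, add(SSZ, Z)))))))
  [12] S(S(S(mul(add(add(Z, SSZ), add(Z, Z)), add(SZ, add(SSZ, Z))))))
  [13] S(S(S(mul(add(SSZ, add(Z, Z)), add(SZ, add(SSZ, Z))))))
  [14] S(S(S(mul(S(add(SZ, add(Z, Z))), add(SZ, add(SSZ, Z))))))
  [15] S(S(S(add(add(SZ, add(SSZ, Z)), mul(add(SZ, add(Z, Z)), add(SZ, add(SSZ, Z)))))))
  [16] S(S(S(add(S(add(Z, add(SSZ, Z))), mul(add(SZ, add(Z, Z)), add(SZ, add(SSZ, Z)))))))
  [17] S(S(S(S(add(add(Z, add(SSZ, Z)), mul(add(SZ, add(Z, Z)), add(SZ, add(SSZ, Z))))))))
  [18] S(S(S(S(add(add(SSZ, Z), mul(add(SZ, add(Z, Z)), add(SZ, add(SSZ, Z))))))))
  [19] S(S(S(S(add(S(add(SZ, Z)), mul(add(SZ, add(Z, Z)), add(SZ, add(SSZ, Z))))))))
  [20] S(S(S(S(S(add(add(SZ, Z), mul(add(SZ, add(Z, Z)), add(SZ, add(SSZ, Z)))))))))
  [21] S(S(S(S(S(add(S(add(Z, Z)), mul(add(SZ, add(Z, Z)), add(SZ, add(SSZ, Z)))))))))
  [22] S(S(S(S(S(S(add(add(Z, Z), mul(add(SZ, add(Z, Z)), add(SZ, add(SSZ, Z))))))))))
  [23] S(S(S(S(S(S(add(Z, mul(add(SZ, add(Z, Z)), add(SZ, add(SSZ, Z))))))))))
  [24] S(S(S(S(S(S(mul(add(SZ, add(Z, Z)), add(SZ, add(SSZ, Z)))))))))
  [25] S(S(S(S(S(S(mul(S(add(Z, add(Z, Z))), add(SZ, add(SSZ, Z)))))))))
  [26] S(S(S(S(S(S(add(add(SZ, add(SSZ, Z)), mul(add(Z, add(Z, Z)), add(SZ, add(SSZ, Z))))))))))
  [27] S(S(S(S(S(S(add(S(add(Z, add(SSZ, Z))), mul(add(Z, add(Z, Z)), add(SZ, add(SSZ, Z))))))))))
  [28] S(S(S(S(S(S(S(add(add(Z, add(SSZ, Z)), mul(add(Z, add(Z, Z)), add(SZ, add(SSZ, Z)))))))))))
  [29] S(S(S(S(S(S(S(add(add(SSZ, Z), mul(add(Z, add(Z, Z)), add(SZ, add(SSZ, Z)))))))))))
  [30] S(S(S(S(S(S(S(add(S(add(SZ, Z)), mul(add(Z, add(Z, Z)), add(SZ, add(SSZ, Z)))))))))))
  [31] S(S(S(S(S(S(S(S(add(add(SZ, Z), mul(add(Z, add(Z, Z)), add(SZ, add(SSZ, Z))))))))))))
  [32] S(S(S(S(S(S(S(S(add(S(add(Z, Z)), mul(add(Z, add(Z, Z)), add(SZ, add(SSZ, Z))))))))))))
  [33] S(S(S(S(S(S(S(S(S(add(add(Z, Z), mul(add(Z, add(Z, Z)), add(SZ, add(SSZ, Z)))))))))))))
  [34] S(S(S(S(S(S(S(S(S(add(Z, mul(add(Z, add(Z, Z)), add(SZ, add(SSZ, Z)))))))))))))
  [35] S(S(S(S(S(S(S(S(S(mul(add(Z, add(Z, Z)), add(SZ, add(SSZ, Z))))))))))))
  [36] S(S(S(S(S(S(S(S(S(mul(add(Z, Z), add(SZ, add(SSZ, Z))))))))))))
  [37] S(S(S(S(S(S(S(S(S(mul(Z, add(SZ, add(SSZ, Z))))))))))))
  [38] S^9(Z)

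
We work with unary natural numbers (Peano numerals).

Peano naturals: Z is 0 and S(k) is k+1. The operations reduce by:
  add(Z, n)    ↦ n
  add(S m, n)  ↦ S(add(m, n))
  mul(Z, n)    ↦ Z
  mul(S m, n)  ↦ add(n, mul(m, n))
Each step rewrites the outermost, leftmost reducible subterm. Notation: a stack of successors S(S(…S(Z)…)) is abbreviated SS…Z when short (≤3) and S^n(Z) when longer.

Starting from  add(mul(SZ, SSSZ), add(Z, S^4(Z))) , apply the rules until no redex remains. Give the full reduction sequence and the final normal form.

Answer: normal form = S^7(Z)  (in 11 steps)

Working:
  start: add(mul(SZ, SSSZ), add(Z, S^4(Z)))
  step 1: add(add(SSSZ, mul(Z, SSSZ)), add(Z, S^4(Z)))
  step 2: add(S(add(SSZ, mul(Z, SSSZ))), add(Z, S^4(Z)))
  step 3: S(add(add(SSZ, mul(Z, SSSZ)), add(Z, S^4(Z))))
  step 4: S(add(S(add(SZ, mul(Z, SSSZ))), add(Z, S^4(Z))))
  step 5: S(S(add(add(SZ, mul(Z, SSSZ)), add(Z, S^4(Z)))))
  step 6: S(S(add(S(add(Z, mul(Z, SSSZ))), add(Z, S^4(Z)))))
  step 7: S(S(S(add(add(Z, mul(Z, SSSZ)), add(Z, S^4(Z))))))
  step 8: S(S(S(add(mul(Z, SSSZ), add(Z, S^4(Z))))))
  step 9: S(S(S(add(Z, add(Z, S^4(Z))))))
  step 10: S(S(S(add(Z, S^4(Z)))))
  step 11: S^7(Z)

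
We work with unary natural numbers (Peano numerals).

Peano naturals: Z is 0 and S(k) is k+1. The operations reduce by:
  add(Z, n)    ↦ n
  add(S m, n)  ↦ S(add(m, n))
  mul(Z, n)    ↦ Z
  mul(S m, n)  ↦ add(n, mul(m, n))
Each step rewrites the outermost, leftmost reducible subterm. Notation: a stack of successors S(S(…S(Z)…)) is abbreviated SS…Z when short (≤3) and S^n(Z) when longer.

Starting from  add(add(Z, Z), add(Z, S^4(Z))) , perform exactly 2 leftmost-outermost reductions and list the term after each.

Answer: after 2 steps: add(Z, S^4(Z))

Working:
  start: add(add(Z, Z), add(Z, S^4(Z)))
  [1] add(Z, add(Z, S^4(Z)))
  [2] add(Z, S^4(Z))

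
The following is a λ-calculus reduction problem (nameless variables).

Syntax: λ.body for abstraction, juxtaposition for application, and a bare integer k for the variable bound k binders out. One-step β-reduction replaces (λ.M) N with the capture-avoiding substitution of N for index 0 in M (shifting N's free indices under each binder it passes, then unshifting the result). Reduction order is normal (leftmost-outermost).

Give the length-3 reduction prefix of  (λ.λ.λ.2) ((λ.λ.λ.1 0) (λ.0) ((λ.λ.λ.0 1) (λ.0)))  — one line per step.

  start: (λ.λ.λ.2) ((λ.λ.λ.1 0) (λ.0) ((λ.λ.λ.0 1) (λ.0)))
  [1] λ.λ.(λ.λ.λ.1 0) (λ.0) ((λ.λ.λ.0 1) (λ.0))
  [2] λ.λ.(λ.λ.1 0) ((λ.λ.λ.0 1) (λ.0))
  [3] λ.λ.λ.(λ.λ.λ.0 1) (λ.0) 0

Answer: after 3 steps: λ.λ.λ.(λ.λ.λ.0 1) (λ.0) 0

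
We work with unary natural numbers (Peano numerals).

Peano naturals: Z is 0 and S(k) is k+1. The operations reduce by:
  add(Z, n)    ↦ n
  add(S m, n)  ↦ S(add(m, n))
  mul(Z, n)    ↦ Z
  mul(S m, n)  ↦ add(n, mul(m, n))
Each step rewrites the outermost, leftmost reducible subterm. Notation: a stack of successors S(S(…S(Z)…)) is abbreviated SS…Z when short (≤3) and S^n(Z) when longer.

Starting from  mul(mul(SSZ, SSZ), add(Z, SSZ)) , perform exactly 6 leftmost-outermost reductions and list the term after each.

Answer: after 6 steps: S(S(add(Z, mul(add(SZ, mul(SZ, SSZ)), add(Z, SSZ)))))

Derivation:
  start: mul(mul(SSZ, SSZ), add(Z, SSZ))
  step 1: mul(add(SSZ, mul(SZ, SSZ)), add(Z, SSZ))
  step 2: mul(S(add(SZ, mul(SZ, SSZ))), add(Z, SSZ))
  step 3: add(add(Z, SSZ), mul(add(SZ, mul(SZ, SSZ)), add(Z, SSZ)))
  step 4: add(SSZ, mul(add(SZ, mul(SZ, SSZ)), add(Z, SSZ)))
  step 5: S(add(SZ, mul(add(SZ, mul(SZ, SSZ)), add(Z, SSZ))))
  step 6: S(S(add(Z, mul(add(SZ, mul(SZ, SSZ)), add(Z, SSZ)))))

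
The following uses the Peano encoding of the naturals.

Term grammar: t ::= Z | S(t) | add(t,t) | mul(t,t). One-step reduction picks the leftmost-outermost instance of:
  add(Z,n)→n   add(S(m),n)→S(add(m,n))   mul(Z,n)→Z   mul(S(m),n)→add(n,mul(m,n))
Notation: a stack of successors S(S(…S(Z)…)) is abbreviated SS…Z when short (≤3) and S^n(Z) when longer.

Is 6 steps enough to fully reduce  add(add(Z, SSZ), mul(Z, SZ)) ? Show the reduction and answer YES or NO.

  start: add(add(Z, SSZ), mul(Z, SZ))
  step 1: add(SSZ, mul(Z, SZ))
  step 2: S(add(SZ, mul(Z, SZ)))
  step 3: S(S(add(Z, mul(Z, SZ))))
  step 4: S(S(mul(Z, SZ)))
  step 5: SSZ

Answer: YES — reaches normal form SSZ in 5 ≤ 6 steps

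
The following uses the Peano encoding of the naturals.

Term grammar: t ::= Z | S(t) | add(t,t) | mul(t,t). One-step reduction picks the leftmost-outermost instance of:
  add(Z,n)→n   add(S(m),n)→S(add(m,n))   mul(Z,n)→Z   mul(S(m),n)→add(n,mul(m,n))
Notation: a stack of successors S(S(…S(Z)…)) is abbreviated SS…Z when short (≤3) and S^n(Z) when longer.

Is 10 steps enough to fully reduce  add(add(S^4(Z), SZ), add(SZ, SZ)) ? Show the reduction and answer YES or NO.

  start: add(add(S^4(Z), SZ), add(SZ, SZ))
  →1  add(S(add(SSSZ, SZ)), add(SZ, SZ))
  →2  S(add(add(SSSZ, SZ), add(SZ, SZ)))
  →3  S(add(S(add(SSZ, SZ)), add(SZ, SZ)))
  →4  S(S(add(add(SSZ, SZ), add(SZ, SZ))))
  →5  S(S(add(S(add(SZ, SZ)), add(SZ, SZ))))
  →6  S(S(S(add(add(SZ, SZ), add(SZ, SZ)))))
  →7  S(S(S(add(S(add(Z, SZ)), add(SZ, SZ)))))
  →8  S(S(S(S(add(add(Z, SZ), add(SZ, SZ))))))
  →9  S(S(S(S(add(SZ, add(SZ, SZ))))))
  →10  S(S(S(S(S(add(Z, add(SZ, SZ)))))))

Answer: NO — after 10 steps the term is S(S(S(S(S(add(Z, add(SZ, SZ))))))), not yet normal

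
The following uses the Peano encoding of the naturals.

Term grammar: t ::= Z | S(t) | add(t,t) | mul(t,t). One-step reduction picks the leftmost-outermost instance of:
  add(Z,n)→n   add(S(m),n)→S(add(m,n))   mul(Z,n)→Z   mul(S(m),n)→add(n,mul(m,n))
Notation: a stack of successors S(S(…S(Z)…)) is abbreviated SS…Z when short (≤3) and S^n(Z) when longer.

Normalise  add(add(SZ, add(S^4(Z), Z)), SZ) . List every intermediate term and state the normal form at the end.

Answer: normal form = S^6(Z)  (in 13 steps)

Reduction:
  start: add(add(SZ, add(S^4(Z), Z)), SZ)
  →1  add(S(add(Z, add(S^4(Z), Z))), SZ)
  →2  S(add(add(Z, add(S^4(Z), Z)), SZ))
  →3  S(add(add(S^4(Z), Z), SZ))
  →4  S(add(S(add(SSSZ, Z)), SZ))
  →5  S(S(add(add(SSSZ, Z), SZ)))
  →6  S(S(add(S(add(SSZ, Z)), SZ)))
  →7  S(S(S(add(add(SSZ, Z), SZ))))
  →8  S(S(S(add(S(add(SZ, Z)), SZ))))
  →9  S(S(S(S(add(add(SZ, Z), SZ)))))
  →10  S(S(S(S(add(S(add(Z, Z)), SZ)))))
  →11  S(S(S(S(S(add(add(Z, Z), SZ))))))
  →12  S(S(S(S(S(add(Z, SZ))))))
  →13  S^6(Z)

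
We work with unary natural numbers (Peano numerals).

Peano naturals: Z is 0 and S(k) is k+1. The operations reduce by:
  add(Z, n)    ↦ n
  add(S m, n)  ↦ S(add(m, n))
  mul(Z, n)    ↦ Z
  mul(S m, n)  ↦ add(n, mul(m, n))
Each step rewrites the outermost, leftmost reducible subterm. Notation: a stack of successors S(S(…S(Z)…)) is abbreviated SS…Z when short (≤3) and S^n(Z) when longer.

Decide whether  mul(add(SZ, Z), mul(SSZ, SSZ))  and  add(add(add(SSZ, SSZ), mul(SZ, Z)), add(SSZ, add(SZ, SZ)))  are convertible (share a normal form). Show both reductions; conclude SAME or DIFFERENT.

Term A:
  start: mul(add(SZ, Z), mul(SSZ, SSZ))
  step 1: mul(S(add(Z, Z)), mul(SSZ, SSZ))
  step 2: add(mul(SSZ, SSZ), mul(add(Z, Z), mul(SSZ, SSZ)))
  step 3: add(add(SSZ, mul(SZ, SSZ)), mul(add(Z, Z), mul(SSZ, SSZ)))
  step 4: add(S(add(SZ, mul(SZ, SSZ))), mul(add(Z, Z), mul(SSZ, SSZ)))
  step 5: S(add(add(SZ, mul(SZ, SSZ)), mul(add(Z, Z), mul(SSZ, SSZ))))
  step 6: S(add(S(add(Z, mul(SZ, SSZ))), mul(add(Z, Z), mul(SSZ, SSZ))))
  step 7: S(S(add(add(Z, mul(SZ, SSZ)), mul(add(Z, Z), mul(SSZ, SSZ)))))
  step 8: S(S(add(mul(SZ, SSZ), mul(add(Z, Z), mul(SSZ, SSZ)))))
  step 9: S(S(add(add(SSZ, mul(Z, SSZ)), mul(add(Z, Z), mul(SSZ, SSZ)))))
  step 10: S(S(add(S(add(SZ, mul(Z, SSZ))), mul(add(Z, Z), mul(SSZ, SSZ)))))
  step 11: S(S(S(add(add(SZ, mul(Z, SSZ)), mul(add(Z, Z), mul(SSZ, SSZ))))))
  step 12: S(S(S(add(S(add(Z, mul(Z, SSZ))), mul(add(Z, Z), mul(SSZ, SSZ))))))
  step 13: S(S(S(S(add(add(Z, mul(Z, SSZ)), mul(add(Z, Z), mul(SSZ, SSZ)))))))
  step 14: S(S(S(S(add(mul(Z, SSZ), mul(add(Z, Z), mul(SSZ, SSZ)))))))
  step 15: S(S(S(S(add(Z, mul(add(Z, Z), mul(SSZ, SSZ)))))))
  step 16: S(S(S(S(mul(add(Z, Z), mul(SSZ, SSZ))))))
  step 17: S(S(S(S(mul(Z, mul(SSZ, SSZ))))))
  step 18: S^4(Z)

Term B:
  start: add(add(add(SSZ, SSZ), mul(SZ, Z)), add(SSZ, add(SZ, SZ)))
  step 1: add(add(S(add(SZ, SSZ)), mul(SZ, Z)), add(SSZ, add(SZ, SZ)))
  step 2: add(S(add(add(SZ, SSZ), mul(SZ, Z))), add(SSZ, add(SZ, SZ)))
  step 3: S(add(add(add(SZ, SSZ), mul(SZ, Z)), add(SSZ, add(SZ, SZ))))
  step 4: S(add(add(S(add(Z, SSZ)), mul(SZ, Z)), add(SSZ, add(SZ, SZ))))
  step 5: S(add(S(add(add(Z, SSZ), mul(SZ, Z))), add(SSZ, add(SZ, SZ))))
  step 6: S(S(add(add(add(Z, SSZ), mul(SZ, Z)), add(SSZ, add(SZ, SZ)))))
  step 7: S(S(add(add(SSZ, mul(SZ, Z)), add(SSZ, add(SZ, SZ)))))
  step 8: S(S(add(S(add(SZ, mul(SZ, Z))), add(SSZ, add(SZ, SZ)))))
  step 9: S(S(S(add(add(SZ, mul(SZ, Z)), add(SSZ, add(SZ, SZ))))))
  step 10: S(S(S(add(S(add(Z, mul(SZ, Z))), add(SSZ, add(SZ, SZ))))))
  step 11: S(S(S(S(add(add(Z, mul(SZ, Z)), add(SSZ, add(SZ, SZ)))))))
  step 12: S(S(S(S(add(mul(SZ, Z), add(SSZ, add(SZ, SZ)))))))
  step 13: S(S(S(S(add(add(Z, mul(Z, Z)), add(SSZ, add(SZ, SZ)))))))
  step 14: S(S(S(S(add(mul(Z, Z), add(SSZ, add(SZ, SZ)))))))
  step 15: S(S(S(S(add(Z, add(SSZ, add(SZ, SZ)))))))
  step 16: S(S(S(S(add(SSZ, add(SZ, SZ))))))
  step 17: S(S(S(S(S(add(SZ, add(SZ, SZ)))))))
  step 18: S(S(S(S(S(S(add(Z, add(SZ, SZ))))))))
  step 19: S(S(S(S(S(S(add(SZ, SZ)))))))
  step 20: S(S(S(S(S(S(S(add(Z, SZ))))))))
  step 21: S^8(Z)

Answer: DIFFERENT — A ⇓ S^4(Z), B ⇓ S^8(Z)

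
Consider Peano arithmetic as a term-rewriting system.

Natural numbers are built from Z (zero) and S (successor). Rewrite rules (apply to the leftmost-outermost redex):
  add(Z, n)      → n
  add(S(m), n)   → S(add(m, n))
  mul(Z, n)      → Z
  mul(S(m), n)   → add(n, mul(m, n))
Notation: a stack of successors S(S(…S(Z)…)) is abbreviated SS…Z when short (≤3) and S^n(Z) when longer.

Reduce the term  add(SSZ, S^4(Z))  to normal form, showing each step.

  start: add(SSZ, S^4(Z))
  →1  S(add(SZ, S^4(Z)))
  →2  S(S(add(Z, S^4(Z))))
  →3  S^6(Z)

Answer: normal form = S^6(Z)  (in 3 steps)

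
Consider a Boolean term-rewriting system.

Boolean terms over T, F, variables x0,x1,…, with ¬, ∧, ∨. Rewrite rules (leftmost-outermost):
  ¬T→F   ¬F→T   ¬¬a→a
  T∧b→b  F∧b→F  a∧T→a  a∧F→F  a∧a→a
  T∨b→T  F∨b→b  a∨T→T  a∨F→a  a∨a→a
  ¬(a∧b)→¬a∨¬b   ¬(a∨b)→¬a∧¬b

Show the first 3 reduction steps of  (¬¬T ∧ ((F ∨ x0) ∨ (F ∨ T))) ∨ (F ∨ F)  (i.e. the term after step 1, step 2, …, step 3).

  start: (¬¬T ∧ ((F ∨ x0) ∨ (F ∨ T))) ∨ (F ∨ F)
  step 1: (T ∧ ((F ∨ x0) ∨ (F ∨ T))) ∨ (F ∨ F)
  step 2: ((F ∨ x0) ∨ (F ∨ T)) ∨ (F ∨ F)
  step 3: (x0 ∨ (F ∨ T)) ∨ (F ∨ F)

Answer: after 3 steps: (x0 ∨ (F ∨ T)) ∨ (F ∨ F)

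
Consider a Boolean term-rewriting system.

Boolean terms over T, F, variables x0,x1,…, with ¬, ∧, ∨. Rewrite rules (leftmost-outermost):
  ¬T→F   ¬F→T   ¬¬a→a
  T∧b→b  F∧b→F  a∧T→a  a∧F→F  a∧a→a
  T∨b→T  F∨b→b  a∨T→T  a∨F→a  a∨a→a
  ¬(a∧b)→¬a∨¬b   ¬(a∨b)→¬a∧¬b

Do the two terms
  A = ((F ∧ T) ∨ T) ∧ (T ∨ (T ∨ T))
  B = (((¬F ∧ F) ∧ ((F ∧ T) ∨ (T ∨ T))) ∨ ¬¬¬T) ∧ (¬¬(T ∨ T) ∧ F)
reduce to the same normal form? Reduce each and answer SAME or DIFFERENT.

Term A:
  start: ((F ∧ T) ∨ T) ∧ (T ∨ (T ∨ T))
  step 1: T ∧ (T ∨ (T ∨ T))
  step 2: T ∨ (T ∨ T)
  step 3: T

Term B:
  start: (((¬F ∧ F) ∧ ((F ∧ T) ∨ (T ∨ T))) ∨ ¬¬¬T) ∧ (¬¬(T ∨ T) ∧ F)
  step 1: ((F ∧ ((F ∧ T) ∨ (T ∨ T))) ∨ ¬¬¬T) ∧ (¬¬(T ∨ T) ∧ F)
  step 2: (F ∨ ¬¬¬T) ∧ (¬¬(T ∨ T) ∧ F)
  step 3: ¬¬¬T ∧ (¬¬(T ∨ T) ∧ F)
  step 4: ¬T ∧ (¬¬(T ∨ T) ∧ F)
  step 5: F ∧ (¬¬(T ∨ T) ∧ F)
  step 6: F

Answer: DIFFERENT — A ⇓ T, B ⇓ F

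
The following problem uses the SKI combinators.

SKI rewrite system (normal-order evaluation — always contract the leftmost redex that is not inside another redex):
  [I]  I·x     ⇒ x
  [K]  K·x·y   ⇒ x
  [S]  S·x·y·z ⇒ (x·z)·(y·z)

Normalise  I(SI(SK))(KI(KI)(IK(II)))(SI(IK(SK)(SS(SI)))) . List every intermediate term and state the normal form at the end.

  start: I(SI(SK))(KI(KI)(IK(II)))(SI(IK(SK)(SS(SI))))
  step 1: SI(SK)(KI(KI)(IK(II)))(SI(IK(SK)(SS(SI))))
  step 2: I(KI(KI)(IK(II)))(SK(KI(KI)(IK(II))))(SI(IK(SK)(SS(SI))))
  step 3: KI(KI)(IK(II))(SK(KI(KI)(IK(II))))(SI(IK(SK)(SS(SI))))
  step 4: I(IK(II))(SK(KI(KI)(IK(II))))(SI(IK(SK)(SS(SI))))
  step 5: IK(II)(SK(KI(KI)(IK(II))))(SI(IK(SK)(SS(SI))))
  step 6: K(II)(SK(KI(KI)(IK(II))))(SI(IK(SK)(SS(SI))))
  step 7: II(SI(IK(SK)(SS(SI))))
  step 8: I(SI(IK(SK)(SS(SI))))
  step 9: SI(IK(SK)(SS(SI)))
  step 10: SI(K(SK)(SS(SI)))
  step 11: SI(SK)

Answer: normal form = SI(SK)  (in 11 steps)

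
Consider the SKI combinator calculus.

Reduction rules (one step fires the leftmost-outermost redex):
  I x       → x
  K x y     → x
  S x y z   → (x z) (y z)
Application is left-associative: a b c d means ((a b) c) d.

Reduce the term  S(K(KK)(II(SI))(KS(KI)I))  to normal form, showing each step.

  start: S(K(KK)(II(SI))(KS(KI)I))
  [1] S(KK(KS(KI)I))
  [2] SK

Answer: normal form = SK  (in 2 steps)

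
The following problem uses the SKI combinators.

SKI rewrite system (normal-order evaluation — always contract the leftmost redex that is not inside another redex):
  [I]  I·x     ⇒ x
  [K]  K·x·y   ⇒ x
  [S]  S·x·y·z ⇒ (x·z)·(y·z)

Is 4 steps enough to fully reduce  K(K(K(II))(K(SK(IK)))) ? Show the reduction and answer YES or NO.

  start: K(K(K(II))(K(SK(IK))))
  [1] K(K(II))
  [2] K(KI)

Answer: YES — reaches normal form K(KI) in 2 ≤ 4 steps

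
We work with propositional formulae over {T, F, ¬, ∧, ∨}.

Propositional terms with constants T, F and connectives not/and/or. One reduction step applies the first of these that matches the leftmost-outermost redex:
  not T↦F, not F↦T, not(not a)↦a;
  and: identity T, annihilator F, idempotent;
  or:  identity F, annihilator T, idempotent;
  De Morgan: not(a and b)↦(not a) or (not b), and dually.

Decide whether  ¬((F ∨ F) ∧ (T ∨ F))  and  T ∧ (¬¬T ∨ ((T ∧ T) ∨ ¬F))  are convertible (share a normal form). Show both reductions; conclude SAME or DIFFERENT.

Answer: SAME — A ⇓ T, B ⇓ T

Derivation:
Term A:
  start: ¬((F ∨ F) ∧ (T ∨ F))
  step 1: ¬(F ∨ F) ∨ ¬(T ∨ F)
  step 2: (¬F ∧ ¬F) ∨ ¬(T ∨ F)
  step 3: ¬F ∨ ¬(T ∨ F)
  step 4: T ∨ ¬(T ∨ F)
  step 5: T

Term B:
  start: T ∧ (¬¬T ∨ ((T ∧ T) ∨ ¬F))
  step 1: ¬¬T ∨ ((T ∧ T) ∨ ¬F)
  step 2: T ∨ ((T ∧ T) ∨ ¬F)
  step 3: T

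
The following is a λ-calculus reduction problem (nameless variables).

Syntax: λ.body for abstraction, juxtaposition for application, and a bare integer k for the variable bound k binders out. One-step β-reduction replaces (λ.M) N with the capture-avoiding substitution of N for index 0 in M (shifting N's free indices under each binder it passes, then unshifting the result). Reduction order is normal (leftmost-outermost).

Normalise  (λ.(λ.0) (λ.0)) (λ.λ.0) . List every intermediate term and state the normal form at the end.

Answer: normal form = λ.0  (in 2 steps)

Reduction:
  start: (λ.(λ.0) (λ.0)) (λ.λ.0)
  [1] (λ.0) (λ.0)
  [2] λ.0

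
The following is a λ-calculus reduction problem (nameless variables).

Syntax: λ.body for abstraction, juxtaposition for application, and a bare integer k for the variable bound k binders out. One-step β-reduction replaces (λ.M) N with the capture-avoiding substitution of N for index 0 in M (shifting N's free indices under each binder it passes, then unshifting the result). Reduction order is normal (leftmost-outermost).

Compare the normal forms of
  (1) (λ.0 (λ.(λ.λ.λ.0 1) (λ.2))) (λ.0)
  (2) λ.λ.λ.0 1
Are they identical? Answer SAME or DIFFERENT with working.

Answer: SAME — A ⇓ λ.λ.λ.0 1, B ⇓ λ.λ.λ.0 1

Reduction:
Term A:
  start: (λ.0 (λ.(λ.λ.λ.0 1) (λ.2))) (λ.0)
  [1] (λ.0) (λ.(λ.λ.λ.0 1) (λ.λ.0))
  [2] λ.(λ.λ.λ.0 1) (λ.λ.0)
  [3] λ.λ.λ.0 1

Term B:
  start: λ.λ.λ.0 1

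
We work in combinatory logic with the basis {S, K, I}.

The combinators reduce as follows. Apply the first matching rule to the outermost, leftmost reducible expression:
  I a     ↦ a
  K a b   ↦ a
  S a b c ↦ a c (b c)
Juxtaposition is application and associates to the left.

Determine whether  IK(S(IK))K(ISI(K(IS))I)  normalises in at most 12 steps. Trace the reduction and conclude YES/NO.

Answer: YES — reaches normal form SKS in 9 ≤ 12 steps

Derivation:
  start: IK(S(IK))K(ISI(K(IS))I)
  step 1: K(S(IK))K(ISI(K(IS))I)
  step 2: S(IK)(ISI(K(IS))I)
  step 3: SK(ISI(K(IS))I)
  step 4: SK(SI(K(IS))I)
  step 5: SK(II(K(IS)I))
  step 6: SK(I(K(IS)I))
  step 7: SK(K(IS)I)
  step 8: SK(IS)
  step 9: SKS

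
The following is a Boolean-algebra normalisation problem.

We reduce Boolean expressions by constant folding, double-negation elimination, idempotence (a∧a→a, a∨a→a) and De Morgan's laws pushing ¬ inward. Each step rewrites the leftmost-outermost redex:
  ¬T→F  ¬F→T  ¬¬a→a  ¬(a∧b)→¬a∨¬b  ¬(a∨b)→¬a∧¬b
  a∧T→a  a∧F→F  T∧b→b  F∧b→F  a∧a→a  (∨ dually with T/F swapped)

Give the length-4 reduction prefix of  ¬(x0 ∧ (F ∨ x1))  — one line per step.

  start: ¬(x0 ∧ (F ∨ x1))
  [1] ¬x0 ∨ ¬(F ∨ x1)
  [2] ¬x0 ∨ (¬F ∧ ¬x1)
  [3] ¬x0 ∨ (T ∧ ¬x1)
  [4] ¬x0 ∨ ¬x1

Answer: after 4 steps: ¬x0 ∨ ¬x1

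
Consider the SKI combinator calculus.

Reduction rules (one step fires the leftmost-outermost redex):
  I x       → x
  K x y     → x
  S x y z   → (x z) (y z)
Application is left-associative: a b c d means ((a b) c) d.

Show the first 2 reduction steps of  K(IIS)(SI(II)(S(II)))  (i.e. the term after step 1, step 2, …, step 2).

Answer: after 2 steps: IS

Reduction:
  start: K(IIS)(SI(II)(S(II)))
  →1  IIS
  →2  IS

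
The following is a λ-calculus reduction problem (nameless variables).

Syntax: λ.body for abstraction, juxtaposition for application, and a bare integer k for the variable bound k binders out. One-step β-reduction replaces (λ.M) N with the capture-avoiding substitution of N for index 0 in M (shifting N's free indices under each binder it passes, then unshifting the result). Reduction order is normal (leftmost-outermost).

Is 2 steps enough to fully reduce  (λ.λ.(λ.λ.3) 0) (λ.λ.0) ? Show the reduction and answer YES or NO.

Answer: YES — reaches normal form λ.λ.λ.λ.0 in 2 ≤ 2 steps

Derivation:
  start: (λ.λ.(λ.λ.3) 0) (λ.λ.0)
  [1] λ.(λ.λ.λ.λ.0) 0
  [2] λ.λ.λ.λ.0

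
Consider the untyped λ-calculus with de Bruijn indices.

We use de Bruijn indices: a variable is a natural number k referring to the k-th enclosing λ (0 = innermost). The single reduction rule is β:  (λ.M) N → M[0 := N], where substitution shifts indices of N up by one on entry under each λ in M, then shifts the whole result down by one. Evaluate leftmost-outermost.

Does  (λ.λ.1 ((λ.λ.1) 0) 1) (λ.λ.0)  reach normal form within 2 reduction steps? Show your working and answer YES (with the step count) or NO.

Answer: NO — after 2 steps the term is λ.(λ.0) (λ.λ.0), not yet normal

Working:
  start: (λ.λ.1 ((λ.λ.1) 0) 1) (λ.λ.0)
  step 1: λ.(λ.λ.0) ((λ.λ.1) 0) (λ.λ.0)
  step 2: λ.(λ.0) (λ.λ.0)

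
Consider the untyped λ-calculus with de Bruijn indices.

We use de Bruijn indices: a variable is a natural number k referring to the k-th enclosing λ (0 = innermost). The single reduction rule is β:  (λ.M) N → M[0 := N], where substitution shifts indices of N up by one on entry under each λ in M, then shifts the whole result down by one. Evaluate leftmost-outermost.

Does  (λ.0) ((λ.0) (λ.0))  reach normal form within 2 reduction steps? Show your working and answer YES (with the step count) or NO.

Answer: YES — reaches normal form λ.0 in 2 ≤ 2 steps

Working:
  start: (λ.0) ((λ.0) (λ.0))
  step 1: (λ.0) (λ.0)
  step 2: λ.0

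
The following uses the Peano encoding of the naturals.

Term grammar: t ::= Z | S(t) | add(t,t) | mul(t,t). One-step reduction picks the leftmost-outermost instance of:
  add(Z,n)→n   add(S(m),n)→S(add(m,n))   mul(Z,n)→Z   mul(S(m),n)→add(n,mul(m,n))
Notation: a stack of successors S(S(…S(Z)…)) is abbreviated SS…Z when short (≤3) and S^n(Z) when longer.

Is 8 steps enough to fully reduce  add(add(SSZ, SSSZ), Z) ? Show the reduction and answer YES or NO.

Answer: NO — after 8 steps the term is S(S(S(S(S(add(Z, Z)))))), not yet normal

Derivation:
  start: add(add(SSZ, SSSZ), Z)
  step 1: add(S(add(SZ, SSSZ)), Z)
  step 2: S(add(add(SZ, SSSZ), Z))
  step 3: S(add(S(add(Z, SSSZ)), Z))
  step 4: S(S(add(add(Z, SSSZ), Z)))
  step 5: S(S(add(SSSZ, Z)))
  step 6: S(S(S(add(SSZ, Z))))
  step 7: S(S(S(S(add(SZ, Z)))))
  step 8: S(S(S(S(S(add(Z, Z))))))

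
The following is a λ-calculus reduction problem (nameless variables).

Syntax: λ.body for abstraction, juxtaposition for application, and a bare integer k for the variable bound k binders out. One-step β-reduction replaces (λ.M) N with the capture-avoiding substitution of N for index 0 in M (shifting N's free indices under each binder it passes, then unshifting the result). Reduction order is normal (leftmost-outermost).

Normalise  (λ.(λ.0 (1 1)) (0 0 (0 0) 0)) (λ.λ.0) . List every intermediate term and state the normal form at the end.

Answer: normal form = λ.0  (in 7 steps)

Working:
  start: (λ.(λ.0 (1 1)) (0 0 (0 0) 0)) (λ.λ.0)
  [1] (λ.0 ((λ.λ.0) (λ.λ.0))) ((λ.λ.0) (λ.λ.0) ((λ.λ.0) (λ.λ.0)) (λ.λ.0))
  [2] (λ.λ.0) (λ.λ.0) ((λ.λ.0) (λ.λ.0)) (λ.λ.0) ((λ.λ.0) (λ.λ.0))
  [3] (λ.0) ((λ.λ.0) (λ.λ.0)) (λ.λ.0) ((λ.λ.0) (λ.λ.0))
  [4] (λ.λ.0) (λ.λ.0) (λ.λ.0) ((λ.λ.0) (λ.λ.0))
  [5] (λ.0) (λ.λ.0) ((λ.λ.0) (λ.λ.0))
  [6] (λ.λ.0) ((λ.λ.0) (λ.λ.0))
  [7] λ.0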